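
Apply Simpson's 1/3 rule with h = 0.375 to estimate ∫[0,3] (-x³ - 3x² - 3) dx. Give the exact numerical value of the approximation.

-56.25

h = (3 − 0)/8 = 0.375.
Nodes x₀,…,x₈ = 0, 0.375, 0.75, 1.125, 1.5, 1.875, 2.25, 2.625, 3.
f(x) = -x³ - 3x² - 3: f₀=-3, f₁=-3.474609375, f₂=-5.109375, f₃=-8.220703125, f₄=-13.125, f₅=-20.138671875, f₆=-29.578125, f₇=-41.759765625, f₈=-57.
(h/3)·[f₀ + 4f₁ + 2f₂ + 4f₃ + 2f₄ + 4f₅ + 2f₆ + 4f₇ + f₈] = 0.125·(-450) = -56.25.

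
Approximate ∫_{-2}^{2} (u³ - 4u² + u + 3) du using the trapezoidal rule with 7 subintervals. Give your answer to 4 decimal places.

h = (2 − (-2))/7 = 0.571429.
Nodes u₀,…,u₇ = -2, -1.428571, -0.857143, -0.285714, 0.285714, 0.857143, 1.428571, 2.
f(u) = u³ - 4u² + u + 3: f₀=-23, f₁=-9.507289, f₂=-1.425656, f₃=2.364431, f₄=2.982507, f₅=1.548105, f₆=-0.819242, f₇=-3.
(h/2)·[f₀ + 2f₁ + 2f₂ + 2f₃ + 2f₄ + 2f₅ + 2f₆ + f₇] = 0.285714·(-35.714286) = -10.2041.

-10.2041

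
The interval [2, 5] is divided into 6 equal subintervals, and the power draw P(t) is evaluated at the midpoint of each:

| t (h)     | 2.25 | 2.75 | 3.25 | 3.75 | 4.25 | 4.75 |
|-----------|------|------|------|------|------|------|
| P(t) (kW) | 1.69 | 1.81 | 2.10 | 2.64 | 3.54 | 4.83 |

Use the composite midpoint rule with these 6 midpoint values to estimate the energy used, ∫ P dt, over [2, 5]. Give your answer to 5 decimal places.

8.30500

h = 0.5, n = 6.
h·[y(m₁) + y(m₂) + y(m₃) + y(m₄) + y(m₅) + y(m₆)] = 0.5·(16.61) = 8.30500.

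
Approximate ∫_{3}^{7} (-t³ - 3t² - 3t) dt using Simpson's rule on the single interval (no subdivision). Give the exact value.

S = (b−a)/6 · [f(3) + 4f(5) + f(7)] = 0.666667·[(-63) + 4·(-215) + (-511)] = -956.

-956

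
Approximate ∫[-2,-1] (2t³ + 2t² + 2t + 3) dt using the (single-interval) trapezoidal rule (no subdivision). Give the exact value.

T = (b−a)/2 · [f(-2) + f(-1)] = 0.5·[(-9) + 1] = -4.

-4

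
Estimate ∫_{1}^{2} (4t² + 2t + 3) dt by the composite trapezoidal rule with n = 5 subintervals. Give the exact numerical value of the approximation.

15.36

h = (2 − 1)/5 = 0.2.
Nodes t₀,…,t₅ = 1, 1.2, 1.4, 1.6, 1.8, 2.
f(t) = 4t² + 2t + 3: f₀=9, f₁=11.16, f₂=13.64, f₃=16.44, f₄=19.56, f₅=23.
(h/2)·[f₀ + 2f₁ + 2f₂ + 2f₃ + 2f₄ + f₅] = 0.1·(153.6) = 15.36.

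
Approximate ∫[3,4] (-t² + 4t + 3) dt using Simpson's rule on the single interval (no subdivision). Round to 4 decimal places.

S = (b−a)/6 · [f(3) + 4f(3.5) + f(4)] = 0.166667·[6 + 4·4.75 + 3] = 4.6667.

4.6667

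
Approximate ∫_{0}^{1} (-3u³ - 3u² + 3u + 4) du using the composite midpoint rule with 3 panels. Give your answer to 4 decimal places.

3.8194

h = (1 − 0)/3 = 0.333333.
Midpoints m₁,…,m₃ = 0.166667, 0.5, 0.833333.
f(m₁)=4.402778, f(m₂)=4.375, f(m₃)=2.680556.
h·[f(m₁) + f(m₂) + f(m₃)] = 0.333333·(11.458333) = 3.8194.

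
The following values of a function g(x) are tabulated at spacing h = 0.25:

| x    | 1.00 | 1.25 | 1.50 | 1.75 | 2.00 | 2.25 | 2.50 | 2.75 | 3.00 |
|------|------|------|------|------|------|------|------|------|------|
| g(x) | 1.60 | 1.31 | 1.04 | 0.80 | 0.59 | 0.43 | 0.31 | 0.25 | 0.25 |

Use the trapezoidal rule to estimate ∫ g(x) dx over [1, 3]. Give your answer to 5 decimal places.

h = 0.25, n = 8.
(h/2)·[y₀ + 2y₁ + 2y₂ + 2y₃ + 2y₄ + 2y₅ + 2y₆ + 2y₇ + y₈] = 0.125·(11.31) = 1.41375.

1.41375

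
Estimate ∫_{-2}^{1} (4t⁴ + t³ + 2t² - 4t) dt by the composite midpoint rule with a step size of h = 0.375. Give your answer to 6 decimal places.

33.795593

h = (1 − (-2))/8 = 0.375.
Midpoints m₁,…,m₈ = -1.8125, -1.4375, -1.0625, -0.6875, -0.3125, 0.0625, 0.4375, 0.8125.
f(m₁)=51.03497314453125, f(m₂)=23.99249267578125, f(m₃)=10.40606689453125, f(m₄)=4.26397705078125, f(m₅)=1.45294189453125, f(m₆)=-0.24188232421875, f(m₇)=-1.13690185546875, f(m₈)=0.34991455078125.
h·[f(m₁) + f(m₂) + f(m₃) + f(m₄) + f(m₅) + f(m₆) + f(m₇) + f(m₈)] = 0.375·(90.12158203125) = 33.795593.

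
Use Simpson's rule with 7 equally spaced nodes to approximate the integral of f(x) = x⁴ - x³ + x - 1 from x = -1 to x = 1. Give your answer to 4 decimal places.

h = (1 − (-1))/6 = 0.333333.
Nodes x₀,…,x₆ = -1, -0.666667, -0.333333, 0, 0.333333, 0.666667, 1.
f(x) = x⁴ - x³ + x - 1: f₀=0, f₁=-1.172840, f₂=-1.283951, f₃=-1, f₄=-0.691358, f₅=-0.432099, f₆=0.
(h/3)·[f₀ + 4f₁ + 2f₂ + 4f₃ + 2f₄ + 4f₅ + f₆] = 0.111111·(-14.370370) = -1.5967.

-1.5967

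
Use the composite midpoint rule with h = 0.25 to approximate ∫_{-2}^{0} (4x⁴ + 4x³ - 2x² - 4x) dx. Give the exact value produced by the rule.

12.080078125

h = (0 − (-2))/8 = 0.25.
Midpoints m₁,…,m₈ = -1.875, -1.625, -1.375, -1.125, -0.875, -0.625, -0.375, -0.125.
f(m₁)=23.5400390625, f(m₂)=11.9462890625, f(m₃)=5.6181640625, f(m₄)=2.6806640625, f(m₅)=1.6337890625, f(m₆)=1.3525390625, f(m₇)=1.0869140625, f(m₈)=0.4619140625.
h·[f(m₁) + f(m₂) + f(m₃) + f(m₄) + f(m₅) + f(m₆) + f(m₇) + f(m₈)] = 0.25·(48.3203125) = 12.080078125.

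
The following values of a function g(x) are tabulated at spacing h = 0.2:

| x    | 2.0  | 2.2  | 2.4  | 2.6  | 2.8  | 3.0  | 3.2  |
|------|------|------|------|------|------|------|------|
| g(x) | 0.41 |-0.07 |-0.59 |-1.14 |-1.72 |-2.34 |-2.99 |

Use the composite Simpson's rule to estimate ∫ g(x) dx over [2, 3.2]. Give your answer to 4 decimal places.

-1.4267

h = 0.2, n = 6.
(h/3)·[y₀ + 4y₁ + 2y₂ + 4y₃ + 2y₄ + 4y₅ + y₆] = 0.066667·(-21.40) = -1.4267.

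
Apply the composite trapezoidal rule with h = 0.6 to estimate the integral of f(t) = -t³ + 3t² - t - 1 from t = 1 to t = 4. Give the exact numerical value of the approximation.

-12.06

h = (4 − 1)/5 = 0.6.
Nodes t₀,…,t₅ = 1, 1.6, 2.2, 2.8, 3.4, 4.
f(t) = -t³ + 3t² - t - 1: f₀=0, f₁=0.984, f₂=0.672, f₃=-2.232, f₄=-9.024, f₅=-21.
(h/2)·[f₀ + 2f₁ + 2f₂ + 2f₃ + 2f₄ + f₅] = 0.3·(-40.2) = -12.06.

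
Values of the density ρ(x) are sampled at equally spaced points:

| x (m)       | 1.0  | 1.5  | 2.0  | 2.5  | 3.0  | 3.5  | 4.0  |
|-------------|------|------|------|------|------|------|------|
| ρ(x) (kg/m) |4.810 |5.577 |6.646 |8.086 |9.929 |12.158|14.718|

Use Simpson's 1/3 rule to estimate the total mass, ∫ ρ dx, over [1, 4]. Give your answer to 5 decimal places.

h = 0.5, n = 6.
(h/3)·[y₀ + 4y₁ + 2y₂ + 4y₃ + 2y₄ + 4y₅ + y₆] = 0.166667·(155.962) = 25.99367.

25.99367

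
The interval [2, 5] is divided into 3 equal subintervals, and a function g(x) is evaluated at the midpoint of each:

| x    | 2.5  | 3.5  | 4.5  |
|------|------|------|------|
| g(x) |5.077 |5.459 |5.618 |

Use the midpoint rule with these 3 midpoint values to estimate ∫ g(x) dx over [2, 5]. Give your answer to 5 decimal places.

h = 1, n = 3.
h·[y(m₁) + y(m₂) + y(m₃)] = 1·(16.154) = 16.15400.

16.15400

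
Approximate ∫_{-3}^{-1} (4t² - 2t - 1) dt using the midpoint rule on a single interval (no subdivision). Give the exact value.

M = (b−a)·f(-2) = 2·(19) = 38.

38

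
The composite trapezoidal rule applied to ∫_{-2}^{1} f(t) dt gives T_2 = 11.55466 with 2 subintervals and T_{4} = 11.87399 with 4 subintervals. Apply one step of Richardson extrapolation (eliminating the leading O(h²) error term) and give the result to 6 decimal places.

11.980433

R = (4·T_{4} − T_2) / 3 = (4·11.87399 − 11.55466)/3 = (35.94130)/3 = 11.980433.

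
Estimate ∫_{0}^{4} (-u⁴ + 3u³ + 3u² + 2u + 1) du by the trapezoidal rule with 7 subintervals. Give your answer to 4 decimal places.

h = (4 − 0)/7 = 0.571429.
Nodes u₀,…,u₇ = 0, 0.571429, 1.142857, 1.714286, 2.285714, 2.857143, 3.428571, 4.
f(u) = -u⁴ + 3u³ + 3u² + 2u + 1: f₀=1, f₁=3.575594, f₂=9.976260, f₃=19.722199, f₄=29.774677, f₅=34.536027, f₆=25.849646, f₇=-7.
(h/2)·[f₀ + 2f₁ + 2f₂ + 2f₃ + 2f₄ + 2f₅ + 2f₆ + f₇] = 0.285714·(240.868805) = 68.8197.

68.8197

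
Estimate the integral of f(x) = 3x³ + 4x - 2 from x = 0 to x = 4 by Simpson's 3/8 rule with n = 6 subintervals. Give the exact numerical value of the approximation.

h = (4 − 0)/6 = 0.666667.
Nodes x₀,…,x₆ = 0, 0.666667, 1.333333, 2, 2.666667, 3.333333, 4.
f(x) = 3x³ + 4x - 2: f₀=-2, f₁=1.555556, f₂=10.444444, f₃=30, f₄=65.555556, f₅=122.444444, f₆=206.
(3h/8)·[f₀ + 3f₁ + 3f₂ + 2f₃ + 3f₄ + 3f₅ + f₆] = 0.25·(864) = 216.

216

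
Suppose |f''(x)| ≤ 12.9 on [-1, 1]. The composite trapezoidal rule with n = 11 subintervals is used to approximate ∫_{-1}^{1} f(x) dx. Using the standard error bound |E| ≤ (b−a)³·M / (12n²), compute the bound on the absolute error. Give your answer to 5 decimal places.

|E| ≤ (2)³·12.9 / (12·11²) = 103.2/1452 = 0.07107.

0.07107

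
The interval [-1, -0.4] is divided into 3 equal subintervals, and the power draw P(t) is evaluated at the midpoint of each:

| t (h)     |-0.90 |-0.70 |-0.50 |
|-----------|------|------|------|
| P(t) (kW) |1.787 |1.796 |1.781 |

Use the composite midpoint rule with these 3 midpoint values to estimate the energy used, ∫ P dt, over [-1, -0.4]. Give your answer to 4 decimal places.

h = 0.2, n = 3.
h·[y(m₁) + y(m₂) + y(m₃)] = 0.2·(5.364) = 1.0728.

1.0728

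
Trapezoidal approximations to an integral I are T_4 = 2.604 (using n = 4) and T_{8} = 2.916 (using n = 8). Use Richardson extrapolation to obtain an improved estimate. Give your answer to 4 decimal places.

3.0200

R = (4·T_{8} − T_4) / 3 = (4·2.916 − 2.604)/3 = (9.060)/3 = 3.0200.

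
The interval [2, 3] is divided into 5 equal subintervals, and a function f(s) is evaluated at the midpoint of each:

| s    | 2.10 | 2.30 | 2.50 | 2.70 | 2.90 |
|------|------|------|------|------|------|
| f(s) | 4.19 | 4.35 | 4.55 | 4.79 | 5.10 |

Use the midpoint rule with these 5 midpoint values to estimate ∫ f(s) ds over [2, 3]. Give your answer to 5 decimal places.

4.59600

h = 0.2, n = 5.
h·[y(m₁) + y(m₂) + y(m₃) + y(m₄) + y(m₅)] = 0.2·(22.98) = 4.59600.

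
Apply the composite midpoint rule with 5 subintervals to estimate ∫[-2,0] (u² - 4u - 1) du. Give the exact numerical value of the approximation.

8.64

h = (0 − (-2))/5 = 0.4.
Midpoints m₁,…,m₅ = -1.8, -1.4, -1, -0.6, -0.2.
f(m₁)=9.44, f(m₂)=6.56, f(m₃)=4, f(m₄)=1.76, f(m₅)=-0.16.
h·[f(m₁) + f(m₂) + f(m₃) + f(m₄) + f(m₅)] = 0.4·(21.6) = 8.64.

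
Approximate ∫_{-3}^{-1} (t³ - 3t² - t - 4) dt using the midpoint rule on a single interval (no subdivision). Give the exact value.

-44

M = (b−a)·f(-2) = 2·(-22) = -44.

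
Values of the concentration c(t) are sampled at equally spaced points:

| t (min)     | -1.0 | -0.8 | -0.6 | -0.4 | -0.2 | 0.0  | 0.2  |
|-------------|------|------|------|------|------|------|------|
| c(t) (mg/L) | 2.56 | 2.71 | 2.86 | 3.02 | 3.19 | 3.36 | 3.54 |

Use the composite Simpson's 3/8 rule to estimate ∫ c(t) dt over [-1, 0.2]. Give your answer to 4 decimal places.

h = 0.2, n = 6.
(3h/8)·[y₀ + 3y₁ + 3y₂ + 2y₃ + 3y₄ + 3y₅ + y₆] = 0.075·(48.50) = 3.6375.

3.6375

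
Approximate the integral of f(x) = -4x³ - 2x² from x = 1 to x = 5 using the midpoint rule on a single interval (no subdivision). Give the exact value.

-504

M = (b−a)·f(3) = 4·(-126) = -504.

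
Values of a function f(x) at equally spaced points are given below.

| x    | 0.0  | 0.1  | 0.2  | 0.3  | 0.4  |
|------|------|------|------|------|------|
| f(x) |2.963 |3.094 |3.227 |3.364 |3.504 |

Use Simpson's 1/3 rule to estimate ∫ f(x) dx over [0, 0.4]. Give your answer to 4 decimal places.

1.2918

h = 0.1, n = 4.
(h/3)·[y₀ + 4y₁ + 2y₂ + 4y₃ + y₄] = 0.033333·(38.753) = 1.2918.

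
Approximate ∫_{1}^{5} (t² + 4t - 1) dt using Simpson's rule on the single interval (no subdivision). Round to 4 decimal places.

S = (b−a)/6 · [f(1) + 4f(3) + f(5)] = 0.666667·[4 + 4·20 + 44] = 85.3333.

85.3333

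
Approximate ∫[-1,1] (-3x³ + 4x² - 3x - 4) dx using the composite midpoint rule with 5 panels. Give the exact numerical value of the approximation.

-5.44

h = (1 − (-1))/5 = 0.4.
Midpoints m₁,…,m₅ = -0.8, -0.4, 0, 0.4, 0.8.
f(m₁)=2.496, f(m₂)=-1.968, f(m₃)=-4, f(m₄)=-4.752, f(m₅)=-5.376.
h·[f(m₁) + f(m₂) + f(m₃) + f(m₄) + f(m₅)] = 0.4·(-13.6) = -5.44.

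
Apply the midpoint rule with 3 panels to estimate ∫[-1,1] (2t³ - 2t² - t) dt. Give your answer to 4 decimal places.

-1.1852

h = (1 − (-1))/3 = 0.666667.
Midpoints m₁,…,m₃ = -0.666667, 0, 0.666667.
f(m₁)=-0.814815, f(m₂)=0, f(m₃)=-0.962963.
h·[f(m₁) + f(m₂) + f(m₃)] = 0.666667·(-1.777778) = -1.1852.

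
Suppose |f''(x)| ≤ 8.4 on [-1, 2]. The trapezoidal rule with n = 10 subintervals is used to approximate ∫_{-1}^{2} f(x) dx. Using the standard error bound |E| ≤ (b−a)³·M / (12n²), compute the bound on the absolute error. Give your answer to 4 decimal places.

|E| ≤ (3)³·8.4 / (12·10²) = 226.8/1200 = 0.1890.

0.1890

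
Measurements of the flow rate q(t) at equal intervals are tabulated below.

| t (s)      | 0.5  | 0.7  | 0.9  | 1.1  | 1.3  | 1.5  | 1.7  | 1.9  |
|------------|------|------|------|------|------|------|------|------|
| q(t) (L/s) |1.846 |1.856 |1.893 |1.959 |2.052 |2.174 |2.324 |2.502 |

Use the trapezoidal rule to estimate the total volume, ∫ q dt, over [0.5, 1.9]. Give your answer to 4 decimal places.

2.8864

h = 0.2, n = 7.
(h/2)·[y₀ + 2y₁ + 2y₂ + 2y₃ + 2y₄ + 2y₅ + 2y₆ + y₇] = 0.1·(28.864) = 2.8864.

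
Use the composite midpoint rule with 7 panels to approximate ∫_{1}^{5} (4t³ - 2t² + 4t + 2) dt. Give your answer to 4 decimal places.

h = (5 − 1)/7 = 0.571429.
Midpoints m₁,…,m₇ = 1.285714, 1.857143, 2.428571, 3, 3.571429, 4.142857, 4.714286.
f(m₁)=12.338192, f(m₂)=28.151603, f(m₃)=57.212828, f(m₄)=104, f(m₅)=172.991254, f(m₆)=268.664723, f(m₇)=395.498542.
h·[f(m₁) + f(m₂) + f(m₃) + f(m₄) + f(m₅) + f(m₆) + f(m₇)] = 0.571429·(1038.857143) = 593.6327.

593.6327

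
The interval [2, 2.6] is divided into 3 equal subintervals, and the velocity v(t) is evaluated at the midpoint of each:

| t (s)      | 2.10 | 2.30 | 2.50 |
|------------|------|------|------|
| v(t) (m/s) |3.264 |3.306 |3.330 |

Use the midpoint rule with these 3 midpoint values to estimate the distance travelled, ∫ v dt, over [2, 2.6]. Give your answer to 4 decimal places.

1.9800

h = 0.2, n = 3.
h·[y(m₁) + y(m₂) + y(m₃)] = 0.2·(9.900) = 1.9800.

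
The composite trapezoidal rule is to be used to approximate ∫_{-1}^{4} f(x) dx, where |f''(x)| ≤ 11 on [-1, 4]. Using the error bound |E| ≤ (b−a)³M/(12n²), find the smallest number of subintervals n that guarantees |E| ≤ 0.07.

Need 1375/(12n²) ≤ 0.07.
n² ≥ 1375/(12·0.07) = 1636.9 ⇒ n ≥ 40.4587, so the smallest n is 41.

41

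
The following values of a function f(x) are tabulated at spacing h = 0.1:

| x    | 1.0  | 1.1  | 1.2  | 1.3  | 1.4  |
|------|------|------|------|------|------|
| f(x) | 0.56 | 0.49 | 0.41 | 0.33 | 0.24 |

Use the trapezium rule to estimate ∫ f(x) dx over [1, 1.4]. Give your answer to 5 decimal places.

h = 0.1, n = 4.
(h/2)·[y₀ + 2y₁ + 2y₂ + 2y₃ + y₄] = 0.05·(3.26) = 0.16300.

0.16300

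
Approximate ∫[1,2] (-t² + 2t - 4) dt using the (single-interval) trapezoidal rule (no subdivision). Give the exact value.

-3.5

T = (b−a)/2 · [f(1) + f(2)] = 0.5·[(-3) + (-4)] = -3.5.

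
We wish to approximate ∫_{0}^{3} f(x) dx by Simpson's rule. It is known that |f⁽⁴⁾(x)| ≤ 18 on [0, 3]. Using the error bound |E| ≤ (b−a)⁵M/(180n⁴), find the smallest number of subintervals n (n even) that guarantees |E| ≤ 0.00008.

Need 4374/(180n⁴) ≤ 0.00008.
n⁴ ≥ 4374/(180·0.00008) = 303750 ⇒ n ≥ 23.4763, so the smallest even n is 24. (n must be even for Simpson's rule.)

24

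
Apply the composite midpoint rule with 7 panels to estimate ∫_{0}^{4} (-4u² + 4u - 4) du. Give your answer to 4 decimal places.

h = (4 − 0)/7 = 0.571429.
Midpoints m₁,…,m₇ = 0.285714, 0.857143, 1.428571, 2, 2.571429, 3.142857, 3.714286.
f(m₁)=-3.183673, f(m₂)=-3.510204, f(m₃)=-6.448980, f(m₄)=-12, f(m₅)=-20.163265, f(m₆)=-30.938776, f(m₇)=-44.326531.
h·[f(m₁) + f(m₂) + f(m₃) + f(m₄) + f(m₅) + f(m₆) + f(m₇)] = 0.571429·(-120.571429) = -68.8980.

-68.8980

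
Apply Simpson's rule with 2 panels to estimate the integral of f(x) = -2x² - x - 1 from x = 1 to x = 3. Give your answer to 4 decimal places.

h = (3 − 1)/2 = 1.
Nodes x₀,…,x₂ = 1, 2, 3.
f(x) = -2x² - x - 1: f₀=-4, f₁=-11, f₂=-22.
(h/3)·[f₀ + 4f₁ + f₂] = 0.333333·(-70) = -23.3333.

-23.3333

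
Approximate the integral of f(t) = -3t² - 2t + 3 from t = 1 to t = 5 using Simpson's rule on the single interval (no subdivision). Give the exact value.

-136

S = (b−a)/6 · [f(1) + 4f(3) + f(5)] = 0.666667·[(-2) + 4·(-30) + (-82)] = -136.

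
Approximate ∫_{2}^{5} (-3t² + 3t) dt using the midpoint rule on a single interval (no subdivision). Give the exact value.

-78.75

M = (b−a)·f(3.5) = 3·(-26.25) = -78.75.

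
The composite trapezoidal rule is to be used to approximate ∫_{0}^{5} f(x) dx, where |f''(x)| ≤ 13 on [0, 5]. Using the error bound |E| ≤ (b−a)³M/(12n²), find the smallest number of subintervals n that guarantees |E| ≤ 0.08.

Need 1625/(12n²) ≤ 0.08.
n² ≥ 1625/(12·0.08) = 1692.71 ⇒ n ≥ 41.1425, so the smallest n is 42.

42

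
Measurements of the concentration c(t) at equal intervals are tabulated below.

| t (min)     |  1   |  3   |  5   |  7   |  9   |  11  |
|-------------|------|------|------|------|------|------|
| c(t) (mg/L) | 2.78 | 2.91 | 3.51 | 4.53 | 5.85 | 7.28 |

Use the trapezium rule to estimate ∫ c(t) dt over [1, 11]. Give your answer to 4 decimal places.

h = 2, n = 5.
(h/2)·[y₀ + 2y₁ + 2y₂ + 2y₃ + 2y₄ + y₅] = 1·(43.66) = 43.6600.

43.6600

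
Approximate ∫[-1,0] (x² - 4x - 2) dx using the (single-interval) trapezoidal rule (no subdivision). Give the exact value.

0.5

T = (b−a)/2 · [f(-1) + f(0)] = 0.5·[3 + (-2)] = 0.5.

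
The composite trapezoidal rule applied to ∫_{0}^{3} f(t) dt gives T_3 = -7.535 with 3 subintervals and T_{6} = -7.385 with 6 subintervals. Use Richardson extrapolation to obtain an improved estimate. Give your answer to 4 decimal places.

R = (4·T_{6} − T_3) / 3 = (4·(-7.385) − (-7.535))/3 = (-22.005)/3 = -7.3350.

-7.3350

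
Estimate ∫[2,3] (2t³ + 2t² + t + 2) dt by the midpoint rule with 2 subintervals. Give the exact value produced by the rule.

h = (3 − 2)/2 = 0.5.
Midpoints m₁,…,m₂ = 2.25, 2.75.
f(m₁)=37.15625, f(m₂)=61.46875.
h·[f(m₁) + f(m₂)] = 0.5·(98.625) = 49.3125.

49.3125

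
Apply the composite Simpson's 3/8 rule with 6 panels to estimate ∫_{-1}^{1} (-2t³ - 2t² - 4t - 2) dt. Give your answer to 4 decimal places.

-5.3333

h = (1 − (-1))/6 = 0.333333.
Nodes t₀,…,t₆ = -1, -0.666667, -0.333333, 0, 0.333333, 0.666667, 1.
f(t) = -2t³ - 2t² - 4t - 2: f₀=2, f₁=0.370370, f₂=-0.814815, f₃=-2, f₄=-3.629630, f₅=-6.148148, f₆=-10.
(3h/8)·[f₀ + 3f₁ + 3f₂ + 2f₃ + 3f₄ + 3f₅ + f₆] = 0.125·(-42.666667) = -5.3333.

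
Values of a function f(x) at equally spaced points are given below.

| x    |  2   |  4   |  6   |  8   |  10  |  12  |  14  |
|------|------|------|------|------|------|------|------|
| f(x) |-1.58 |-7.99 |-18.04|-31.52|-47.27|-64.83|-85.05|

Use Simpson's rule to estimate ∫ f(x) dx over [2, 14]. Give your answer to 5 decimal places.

h = 2, n = 6.
(h/3)·[y₀ + 4y₁ + 2y₂ + 4y₃ + 2y₄ + 4y₅ + y₆] = 0.666667·(-634.61) = -423.07333.

-423.07333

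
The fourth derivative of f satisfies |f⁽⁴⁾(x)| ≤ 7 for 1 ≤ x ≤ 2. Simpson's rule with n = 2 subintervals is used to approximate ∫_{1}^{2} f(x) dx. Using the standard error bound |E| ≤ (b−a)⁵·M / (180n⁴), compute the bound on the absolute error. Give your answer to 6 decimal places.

|E| ≤ (1)⁵·7 / (180·2⁴) = 7/2880 = 0.002431.

0.002431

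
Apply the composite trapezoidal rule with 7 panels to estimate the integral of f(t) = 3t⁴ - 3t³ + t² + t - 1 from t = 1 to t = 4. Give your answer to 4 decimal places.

h = (4 − 1)/7 = 0.428571.
Nodes t₀,…,t₇ = 1, 1.428571, 1.857143, 2.285714, 2.714286, 3.142857, 3.571429, 4.
f(t) = 3t⁴ - 3t³ + t² + t - 1: f₀=1, f₁=6.217826, f₂=20.776760, f₃=52.571012, f₄=111.923782, f₅=211.587255, f₆=366.742607, f₇=595.
(h/2)·[f₀ + 2f₁ + 2f₂ + 2f₃ + 2f₄ + 2f₅ + 2f₆ + f₇] = 0.214286·(2135.638484) = 457.6368.

457.6368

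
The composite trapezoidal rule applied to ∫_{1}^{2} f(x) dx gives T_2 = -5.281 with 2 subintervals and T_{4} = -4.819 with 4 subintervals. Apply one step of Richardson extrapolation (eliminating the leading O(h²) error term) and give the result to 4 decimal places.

-4.6650

R = (4·T_{4} − T_2) / 3 = (4·(-4.819) − (-5.281))/3 = (-13.995)/3 = -4.6650.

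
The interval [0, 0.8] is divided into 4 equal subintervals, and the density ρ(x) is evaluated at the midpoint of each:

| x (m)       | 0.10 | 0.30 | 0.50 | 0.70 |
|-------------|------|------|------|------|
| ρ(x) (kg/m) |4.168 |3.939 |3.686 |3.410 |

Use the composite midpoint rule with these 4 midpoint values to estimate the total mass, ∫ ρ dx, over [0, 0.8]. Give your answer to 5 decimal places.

h = 0.2, n = 4.
h·[y(m₁) + y(m₂) + y(m₃) + y(m₄)] = 0.2·(15.203) = 3.04060.

3.04060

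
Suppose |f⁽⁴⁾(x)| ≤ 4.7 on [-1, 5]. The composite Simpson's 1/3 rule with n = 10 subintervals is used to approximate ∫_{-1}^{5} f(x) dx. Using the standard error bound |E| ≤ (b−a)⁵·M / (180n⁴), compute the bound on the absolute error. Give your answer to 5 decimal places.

0.02030

|E| ≤ (6)⁵·4.7 / (180·10⁴) = 36547.2/1800000 = 0.02030.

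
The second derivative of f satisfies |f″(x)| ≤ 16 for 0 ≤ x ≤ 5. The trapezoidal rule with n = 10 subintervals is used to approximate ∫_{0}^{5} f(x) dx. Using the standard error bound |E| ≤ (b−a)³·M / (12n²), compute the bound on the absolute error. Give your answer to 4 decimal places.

|E| ≤ (5)³·16 / (12·10²) = 2000/1200 = 1.6667.

1.6667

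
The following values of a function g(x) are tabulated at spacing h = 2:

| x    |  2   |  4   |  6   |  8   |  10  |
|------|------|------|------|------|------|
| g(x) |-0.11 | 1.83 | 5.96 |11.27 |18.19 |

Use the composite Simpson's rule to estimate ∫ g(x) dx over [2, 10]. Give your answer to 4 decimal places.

54.9333

h = 2, n = 4.
(h/3)·[y₀ + 4y₁ + 2y₂ + 4y₃ + y₄] = 0.666667·(82.40) = 54.9333.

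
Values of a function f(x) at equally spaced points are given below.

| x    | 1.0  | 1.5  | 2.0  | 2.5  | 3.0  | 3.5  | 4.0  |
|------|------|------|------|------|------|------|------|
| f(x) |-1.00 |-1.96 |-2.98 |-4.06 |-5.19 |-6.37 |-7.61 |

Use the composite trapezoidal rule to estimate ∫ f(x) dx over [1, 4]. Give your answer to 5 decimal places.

-12.43250

h = 0.5, n = 6.
(h/2)·[y₀ + 2y₁ + 2y₂ + 2y₃ + 2y₄ + 2y₅ + y₆] = 0.25·(-49.73) = -12.43250.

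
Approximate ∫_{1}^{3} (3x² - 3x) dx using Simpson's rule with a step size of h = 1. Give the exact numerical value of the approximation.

h = (3 − 1)/2 = 1.
Nodes x₀,…,x₂ = 1, 2, 3.
f(x) = 3x² - 3x: f₀=0, f₁=6, f₂=18.
(h/3)·[f₀ + 4f₁ + f₂] = 0.333333·(42) = 14.

14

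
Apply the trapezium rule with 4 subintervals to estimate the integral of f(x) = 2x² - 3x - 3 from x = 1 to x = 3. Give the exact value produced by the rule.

-0.5

h = (3 − 1)/4 = 0.5.
Nodes x₀,…,x₄ = 1, 1.5, 2, 2.5, 3.
f(x) = 2x² - 3x - 3: f₀=-4, f₁=-3, f₂=-1, f₃=2, f₄=6.
(h/2)·[f₀ + 2f₁ + 2f₂ + 2f₃ + f₄] = 0.25·(-2) = -0.5.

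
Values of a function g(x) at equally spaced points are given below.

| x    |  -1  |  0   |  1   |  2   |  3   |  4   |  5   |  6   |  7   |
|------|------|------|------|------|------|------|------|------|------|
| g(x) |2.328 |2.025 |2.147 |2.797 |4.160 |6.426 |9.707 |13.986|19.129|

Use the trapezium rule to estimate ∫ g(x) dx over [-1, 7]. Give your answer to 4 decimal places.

h = 1, n = 8.
(h/2)·[y₀ + 2y₁ + 2y₂ + 2y₃ + 2y₄ + 2y₅ + 2y₆ + 2y₇ + y₈] = 0.5·(103.953) = 51.9765.

51.9765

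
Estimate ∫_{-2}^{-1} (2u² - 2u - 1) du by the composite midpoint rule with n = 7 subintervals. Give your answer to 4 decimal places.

6.6633

h = (-1 − (-2))/7 = 0.142857.
Midpoints m₁,…,m₇ = -1.928571, -1.785714, -1.642857, -1.5, -1.357143, -1.214286, -1.071429.
f(m₁)=10.295918, f(m₂)=8.948980, f(m₃)=7.683673, f(m₄)=6.5, f(m₅)=5.397959, f(m₆)=4.377551, f(m₇)=3.438776.
h·[f(m₁) + f(m₂) + f(m₃) + f(m₄) + f(m₅) + f(m₆) + f(m₇)] = 0.142857·(46.642857) = 6.6633.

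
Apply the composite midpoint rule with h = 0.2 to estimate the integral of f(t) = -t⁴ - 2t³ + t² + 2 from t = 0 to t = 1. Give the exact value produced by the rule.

1.64662

h = (1 − 0)/5 = 0.2.
Midpoints m₁,…,m₅ = 0.1, 0.3, 0.5, 0.7, 0.9.
f(m₁)=2.0079, f(m₂)=2.0279, f(m₃)=1.9375, f(m₄)=1.5639, f(m₅)=0.6959.
h·[f(m₁) + f(m₂) + f(m₃) + f(m₄) + f(m₅)] = 0.2·(8.2331) = 1.64662.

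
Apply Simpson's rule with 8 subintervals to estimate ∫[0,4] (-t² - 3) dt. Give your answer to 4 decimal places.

h = (4 − 0)/8 = 0.5.
Nodes t₀,…,t₈ = 0, 0.5, 1, 1.5, 2, 2.5, 3, 3.5, 4.
f(t) = -t² - 3: f₀=-3, f₁=-3.25, f₂=-4, f₃=-5.25, f₄=-7, f₅=-9.25, f₆=-12, f₇=-15.25, f₈=-19.
(h/3)·[f₀ + 4f₁ + 2f₂ + 4f₃ + 2f₄ + 4f₅ + 2f₆ + 4f₇ + f₈] = 0.166667·(-200) = -33.3333.

-33.3333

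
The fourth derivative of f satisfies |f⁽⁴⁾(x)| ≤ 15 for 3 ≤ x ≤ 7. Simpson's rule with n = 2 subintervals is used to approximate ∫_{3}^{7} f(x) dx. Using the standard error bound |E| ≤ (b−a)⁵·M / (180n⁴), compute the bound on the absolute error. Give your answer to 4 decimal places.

5.3333

|E| ≤ (4)⁵·15 / (180·2⁴) = 15360/2880 = 5.3333.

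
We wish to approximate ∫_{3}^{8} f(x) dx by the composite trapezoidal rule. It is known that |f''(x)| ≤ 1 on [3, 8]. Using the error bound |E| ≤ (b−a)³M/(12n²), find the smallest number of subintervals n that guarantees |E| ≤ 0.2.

8

Need 125/(12n²) ≤ 0.2.
n² ≥ 125/(12·0.2) = 52.0833 ⇒ n ≥ 7.2169, so the smallest n is 8.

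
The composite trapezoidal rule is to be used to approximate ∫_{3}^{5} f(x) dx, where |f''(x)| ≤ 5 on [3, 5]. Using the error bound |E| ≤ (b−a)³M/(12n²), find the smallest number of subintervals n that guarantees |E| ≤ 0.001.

Need 40/(12n²) ≤ 0.001.
n² ≥ 40/(12·0.001) = 3333.33 ⇒ n ≥ 57.7350, so the smallest n is 58.

58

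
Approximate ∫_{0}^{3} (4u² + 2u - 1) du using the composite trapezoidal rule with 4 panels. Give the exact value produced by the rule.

43.125

h = (3 − 0)/4 = 0.75.
Nodes u₀,…,u₄ = 0, 0.75, 1.5, 2.25, 3.
f(u) = 4u² + 2u - 1: f₀=-1, f₁=2.75, f₂=11, f₃=23.75, f₄=41.
(h/2)·[f₀ + 2f₁ + 2f₂ + 2f₃ + f₄] = 0.375·(115) = 43.125.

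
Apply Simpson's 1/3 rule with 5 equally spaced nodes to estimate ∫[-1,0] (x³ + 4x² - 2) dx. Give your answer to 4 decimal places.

h = (0 − (-1))/4 = 0.25.
Nodes x₀,…,x₄ = -1, -0.75, -0.5, -0.25, 0.
f(x) = x³ + 4x² - 2: f₀=1, f₁=-0.171875, f₂=-1.125, f₃=-1.765625, f₄=-2.
(h/3)·[f₀ + 4f₁ + 2f₂ + 4f₃ + f₄] = 0.083333·(-11) = -0.9167.

-0.9167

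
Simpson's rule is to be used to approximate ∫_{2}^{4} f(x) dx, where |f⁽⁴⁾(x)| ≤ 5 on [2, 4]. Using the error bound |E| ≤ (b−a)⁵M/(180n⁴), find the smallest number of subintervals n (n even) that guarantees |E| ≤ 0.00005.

Need 160/(180n⁴) ≤ 0.00005.
n⁴ ≥ 160/(180·0.00005) = 17777.8 ⇒ n ≥ 11.5470, so the smallest even n is 12. (n must be even for Simpson's rule.)

12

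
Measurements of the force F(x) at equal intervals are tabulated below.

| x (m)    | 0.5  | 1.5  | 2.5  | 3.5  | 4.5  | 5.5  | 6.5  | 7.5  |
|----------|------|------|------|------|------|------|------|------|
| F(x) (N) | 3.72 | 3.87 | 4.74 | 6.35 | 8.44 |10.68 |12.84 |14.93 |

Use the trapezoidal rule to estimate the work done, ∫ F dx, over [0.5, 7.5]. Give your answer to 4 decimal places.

56.2450

h = 1, n = 7.
(h/2)·[y₀ + 2y₁ + 2y₂ + 2y₃ + 2y₄ + 2y₅ + 2y₆ + y₇] = 0.5·(112.49) = 56.2450.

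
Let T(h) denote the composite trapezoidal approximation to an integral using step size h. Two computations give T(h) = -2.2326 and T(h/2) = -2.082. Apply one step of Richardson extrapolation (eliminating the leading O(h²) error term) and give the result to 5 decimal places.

R = (4·T(h/2) − T(h)) / 3 = (4·(-2.082) − (-2.2326))/3 = (-6.0954)/3 = -2.03180.

-2.03180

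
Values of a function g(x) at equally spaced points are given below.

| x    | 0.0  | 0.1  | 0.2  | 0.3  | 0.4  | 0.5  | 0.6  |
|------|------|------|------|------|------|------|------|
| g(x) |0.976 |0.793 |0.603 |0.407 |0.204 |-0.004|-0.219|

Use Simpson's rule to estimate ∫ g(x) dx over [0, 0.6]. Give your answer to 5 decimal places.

h = 0.1, n = 6.
(h/3)·[y₀ + 4y₁ + 2y₂ + 4y₃ + 2y₄ + 4y₅ + y₆] = 0.033333·(7.155) = 0.23850.

0.23850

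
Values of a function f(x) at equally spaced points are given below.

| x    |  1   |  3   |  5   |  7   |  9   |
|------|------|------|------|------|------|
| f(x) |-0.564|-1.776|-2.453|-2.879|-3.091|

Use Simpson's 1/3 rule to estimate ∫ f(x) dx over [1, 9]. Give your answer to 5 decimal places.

-18.12067

h = 2, n = 4.
(h/3)·[y₀ + 4y₁ + 2y₂ + 4y₃ + y₄] = 0.666667·(-27.181) = -18.12067.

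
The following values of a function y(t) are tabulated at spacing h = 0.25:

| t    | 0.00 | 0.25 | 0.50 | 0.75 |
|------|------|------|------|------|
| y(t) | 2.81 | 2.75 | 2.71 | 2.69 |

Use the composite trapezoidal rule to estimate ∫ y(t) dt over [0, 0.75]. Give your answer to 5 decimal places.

h = 0.25, n = 3.
(h/2)·[y₀ + 2y₁ + 2y₂ + y₃] = 0.125·(16.42) = 2.05250.

2.05250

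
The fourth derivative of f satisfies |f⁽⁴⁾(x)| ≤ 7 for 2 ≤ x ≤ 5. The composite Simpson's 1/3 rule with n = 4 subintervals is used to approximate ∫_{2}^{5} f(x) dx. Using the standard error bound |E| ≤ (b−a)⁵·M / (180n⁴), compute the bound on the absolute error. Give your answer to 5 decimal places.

|E| ≤ (3)⁵·7 / (180·4⁴) = 1701/46080 = 0.03691.

0.03691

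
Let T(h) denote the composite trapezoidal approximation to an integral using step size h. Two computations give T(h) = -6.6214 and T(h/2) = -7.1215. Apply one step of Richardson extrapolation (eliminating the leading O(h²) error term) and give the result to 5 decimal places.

R = (4·T(h/2) − T(h)) / 3 = (4·(-7.1215) − (-6.6214))/3 = (-21.8646)/3 = -7.28820.

-7.28820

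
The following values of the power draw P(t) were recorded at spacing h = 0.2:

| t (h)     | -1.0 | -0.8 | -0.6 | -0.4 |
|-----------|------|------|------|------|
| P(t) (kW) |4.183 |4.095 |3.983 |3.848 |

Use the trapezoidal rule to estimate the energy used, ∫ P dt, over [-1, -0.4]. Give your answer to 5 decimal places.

h = 0.2, n = 3.
(h/2)·[y₀ + 2y₁ + 2y₂ + y₃] = 0.1·(24.187) = 2.41870.

2.41870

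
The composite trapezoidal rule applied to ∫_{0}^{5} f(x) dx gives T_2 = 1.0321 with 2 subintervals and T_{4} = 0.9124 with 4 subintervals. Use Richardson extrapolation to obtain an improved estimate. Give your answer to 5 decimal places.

R = (4·T_{4} − T_2) / 3 = (4·0.9124 − 1.0321)/3 = (2.6175)/3 = 0.87250.

0.87250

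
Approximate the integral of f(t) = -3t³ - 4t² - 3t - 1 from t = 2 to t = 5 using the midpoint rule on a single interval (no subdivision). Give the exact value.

-567.375

M = (b−a)·f(3.5) = 3·(-189.125) = -567.375.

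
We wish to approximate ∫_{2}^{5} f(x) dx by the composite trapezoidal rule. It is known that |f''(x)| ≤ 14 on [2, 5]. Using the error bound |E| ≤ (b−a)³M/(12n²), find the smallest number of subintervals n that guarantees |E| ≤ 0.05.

Need 378/(12n²) ≤ 0.05.
n² ≥ 378/(12·0.05) = 630 ⇒ n ≥ 25.0998, so the smallest n is 26.

26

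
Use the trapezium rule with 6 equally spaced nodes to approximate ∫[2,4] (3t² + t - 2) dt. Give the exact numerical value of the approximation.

h = (4 − 2)/5 = 0.4.
Nodes t₀,…,t₅ = 2, 2.4, 2.8, 3.2, 3.6, 4.
f(t) = 3t² + t - 2: f₀=12, f₁=17.68, f₂=24.32, f₃=31.92, f₄=40.48, f₅=50.
(h/2)·[f₀ + 2f₁ + 2f₂ + 2f₃ + 2f₄ + f₅] = 0.2·(290.8) = 58.16.

58.16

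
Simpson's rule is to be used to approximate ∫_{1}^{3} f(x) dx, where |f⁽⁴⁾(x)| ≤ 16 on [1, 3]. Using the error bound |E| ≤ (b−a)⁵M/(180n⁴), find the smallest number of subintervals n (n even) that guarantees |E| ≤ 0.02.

Need 512/(180n⁴) ≤ 0.02.
n⁴ ≥ 512/(180·0.02) = 142.222 ⇒ n ≥ 3.4534, so the smallest even n is 4. (n must be even for Simpson's rule.)

4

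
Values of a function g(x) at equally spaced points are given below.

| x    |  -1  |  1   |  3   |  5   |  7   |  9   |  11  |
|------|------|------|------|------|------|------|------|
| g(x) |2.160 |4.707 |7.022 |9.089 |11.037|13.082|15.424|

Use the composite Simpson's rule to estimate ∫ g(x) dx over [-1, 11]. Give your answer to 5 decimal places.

107.47600

h = 2, n = 6.
(h/3)·[y₀ + 4y₁ + 2y₂ + 4y₃ + 2y₄ + 4y₅ + y₆] = 0.666667·(161.214) = 107.47600.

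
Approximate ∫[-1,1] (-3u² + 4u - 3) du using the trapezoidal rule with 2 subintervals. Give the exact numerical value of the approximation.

h = (1 − (-1))/2 = 1.
Nodes u₀,…,u₂ = -1, 0, 1.
f(u) = -3u² + 4u - 3: f₀=-10, f₁=-3, f₂=-2.
(h/2)·[f₀ + 2f₁ + f₂] = 0.5·(-18) = -9.

-9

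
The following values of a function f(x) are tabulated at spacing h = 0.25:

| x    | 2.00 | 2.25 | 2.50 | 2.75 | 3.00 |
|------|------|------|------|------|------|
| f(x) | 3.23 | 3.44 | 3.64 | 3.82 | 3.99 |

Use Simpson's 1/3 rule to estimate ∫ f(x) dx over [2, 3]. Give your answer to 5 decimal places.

3.62833

h = 0.25, n = 4.
(h/3)·[y₀ + 4y₁ + 2y₂ + 4y₃ + y₄] = 0.083333·(43.54) = 3.62833.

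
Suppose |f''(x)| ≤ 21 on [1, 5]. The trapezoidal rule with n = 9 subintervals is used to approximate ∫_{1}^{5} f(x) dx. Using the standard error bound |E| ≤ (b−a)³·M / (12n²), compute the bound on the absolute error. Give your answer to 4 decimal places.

1.3827

|E| ≤ (4)³·21 / (12·9²) = 1344/972 = 1.3827.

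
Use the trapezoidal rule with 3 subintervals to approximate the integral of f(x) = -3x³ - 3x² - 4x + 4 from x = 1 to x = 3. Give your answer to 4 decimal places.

-97.1111

h = (3 − 1)/3 = 0.666667.
Nodes x₀,…,x₃ = 1, 1.666667, 2.333333, 3.
f(x) = -3x³ - 3x² - 4x + 4: f₀=-6, f₁=-24.888889, f₂=-59.777778, f₃=-116.
(h/2)·[f₀ + 2f₁ + 2f₂ + f₃] = 0.333333·(-291.333333) = -97.1111.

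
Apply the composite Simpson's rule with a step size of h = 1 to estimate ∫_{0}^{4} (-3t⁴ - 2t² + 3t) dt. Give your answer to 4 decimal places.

-634.6667

h = (4 − 0)/4 = 1.
Nodes t₀,…,t₄ = 0, 1, 2, 3, 4.
f(t) = -3t⁴ - 2t² + 3t: f₀=0, f₁=-2, f₂=-50, f₃=-252, f₄=-788.
(h/3)·[f₀ + 4f₁ + 2f₂ + 4f₃ + f₄] = 0.333333·(-1904) = -634.6667.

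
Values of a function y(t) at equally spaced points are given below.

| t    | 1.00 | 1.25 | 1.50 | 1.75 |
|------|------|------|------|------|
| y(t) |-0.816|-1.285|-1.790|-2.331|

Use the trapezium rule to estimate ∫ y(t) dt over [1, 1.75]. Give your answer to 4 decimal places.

-1.1621

h = 0.25, n = 3.
(h/2)·[y₀ + 2y₁ + 2y₂ + y₃] = 0.125·(-9.297) = -1.1621.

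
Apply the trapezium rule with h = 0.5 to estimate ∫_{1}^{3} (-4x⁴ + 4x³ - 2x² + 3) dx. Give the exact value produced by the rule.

h = (3 − 1)/4 = 0.5.
Nodes x₀,…,x₄ = 1, 1.5, 2, 2.5, 3.
f(x) = -4x⁴ + 4x³ - 2x² + 3: f₀=1, f₁=-8.25, f₂=-37, f₃=-103.25, f₄=-231.
(h/2)·[f₀ + 2f₁ + 2f₂ + 2f₃ + f₄] = 0.25·(-527) = -131.75.

-131.75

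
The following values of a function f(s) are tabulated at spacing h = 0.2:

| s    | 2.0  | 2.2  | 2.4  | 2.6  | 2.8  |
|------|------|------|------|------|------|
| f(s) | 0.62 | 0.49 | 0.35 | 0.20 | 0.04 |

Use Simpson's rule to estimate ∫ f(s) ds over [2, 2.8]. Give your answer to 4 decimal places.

h = 0.2, n = 4.
(h/3)·[y₀ + 4y₁ + 2y₂ + 4y₃ + y₄] = 0.066667·(4.12) = 0.2747.

0.2747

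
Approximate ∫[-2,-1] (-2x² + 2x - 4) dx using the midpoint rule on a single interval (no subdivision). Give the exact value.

M = (b−a)·f(-1.5) = 1·(-11.5) = -11.5.

-11.5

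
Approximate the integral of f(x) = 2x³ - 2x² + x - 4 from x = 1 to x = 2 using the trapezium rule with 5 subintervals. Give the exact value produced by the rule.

h = (2 − 1)/5 = 0.2.
Nodes x₀,…,x₅ = 1, 1.2, 1.4, 1.6, 1.8, 2.
f(x) = 2x³ - 2x² + x - 4: f₀=-3, f₁=-2.224, f₂=-1.032, f₃=0.672, f₄=2.984, f₅=6.
(h/2)·[f₀ + 2f₁ + 2f₂ + 2f₃ + 2f₄ + f₅] = 0.1·(3.8) = 0.38.

0.38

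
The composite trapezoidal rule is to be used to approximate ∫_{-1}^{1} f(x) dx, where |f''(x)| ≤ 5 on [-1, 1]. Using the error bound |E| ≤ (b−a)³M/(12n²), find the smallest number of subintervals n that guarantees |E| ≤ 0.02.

Need 40/(12n²) ≤ 0.02.
n² ≥ 40/(12·0.02) = 166.667 ⇒ n ≥ 12.9099, so the smallest n is 13.

13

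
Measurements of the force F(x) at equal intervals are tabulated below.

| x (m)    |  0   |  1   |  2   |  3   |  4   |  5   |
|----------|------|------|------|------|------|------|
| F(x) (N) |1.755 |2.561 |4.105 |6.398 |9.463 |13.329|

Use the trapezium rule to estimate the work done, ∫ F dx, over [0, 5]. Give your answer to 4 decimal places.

h = 1, n = 5.
(h/2)·[y₀ + 2y₁ + 2y₂ + 2y₃ + 2y₄ + y₅] = 0.5·(60.138) = 30.0690.

30.0690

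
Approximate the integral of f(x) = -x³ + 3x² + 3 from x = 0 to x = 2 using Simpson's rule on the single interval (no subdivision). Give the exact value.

S = (b−a)/6 · [f(0) + 4f(1) + f(2)] = 0.333333·[3 + 4·5 + 7] = 10.

10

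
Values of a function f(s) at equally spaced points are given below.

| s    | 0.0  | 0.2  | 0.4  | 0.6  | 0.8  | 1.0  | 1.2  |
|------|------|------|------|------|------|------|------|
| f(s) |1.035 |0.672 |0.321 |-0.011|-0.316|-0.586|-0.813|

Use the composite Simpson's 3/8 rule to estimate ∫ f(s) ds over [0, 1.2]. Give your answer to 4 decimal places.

0.0355

h = 0.2, n = 6.
(3h/8)·[y₀ + 3y₁ + 3y₂ + 2y₃ + 3y₄ + 3y₅ + y₆] = 0.075·(0.473) = 0.0355.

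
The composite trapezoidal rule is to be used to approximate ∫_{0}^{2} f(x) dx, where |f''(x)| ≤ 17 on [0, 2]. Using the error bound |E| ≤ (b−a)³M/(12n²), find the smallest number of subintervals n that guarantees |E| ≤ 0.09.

Need 136/(12n²) ≤ 0.09.
n² ≥ 136/(12·0.09) = 125.926 ⇒ n ≥ 11.2217, so the smallest n is 12.

12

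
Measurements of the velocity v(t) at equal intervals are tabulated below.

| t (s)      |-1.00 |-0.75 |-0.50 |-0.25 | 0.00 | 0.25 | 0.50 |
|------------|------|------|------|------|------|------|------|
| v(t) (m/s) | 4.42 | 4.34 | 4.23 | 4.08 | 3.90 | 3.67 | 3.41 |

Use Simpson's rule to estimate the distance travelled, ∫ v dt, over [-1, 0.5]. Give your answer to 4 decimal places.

6.0375

h = 0.25, n = 6.
(h/3)·[y₀ + 4y₁ + 2y₂ + 4y₃ + 2y₄ + 4y₅ + y₆] = 0.083333·(72.45) = 6.0375.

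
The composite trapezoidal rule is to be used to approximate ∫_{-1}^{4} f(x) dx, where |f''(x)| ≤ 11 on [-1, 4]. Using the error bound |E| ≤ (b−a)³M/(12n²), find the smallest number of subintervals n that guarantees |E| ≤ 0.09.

Need 1375/(12n²) ≤ 0.09.
n² ≥ 1375/(12·0.09) = 1273.15 ⇒ n ≥ 35.6812, so the smallest n is 36.

36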